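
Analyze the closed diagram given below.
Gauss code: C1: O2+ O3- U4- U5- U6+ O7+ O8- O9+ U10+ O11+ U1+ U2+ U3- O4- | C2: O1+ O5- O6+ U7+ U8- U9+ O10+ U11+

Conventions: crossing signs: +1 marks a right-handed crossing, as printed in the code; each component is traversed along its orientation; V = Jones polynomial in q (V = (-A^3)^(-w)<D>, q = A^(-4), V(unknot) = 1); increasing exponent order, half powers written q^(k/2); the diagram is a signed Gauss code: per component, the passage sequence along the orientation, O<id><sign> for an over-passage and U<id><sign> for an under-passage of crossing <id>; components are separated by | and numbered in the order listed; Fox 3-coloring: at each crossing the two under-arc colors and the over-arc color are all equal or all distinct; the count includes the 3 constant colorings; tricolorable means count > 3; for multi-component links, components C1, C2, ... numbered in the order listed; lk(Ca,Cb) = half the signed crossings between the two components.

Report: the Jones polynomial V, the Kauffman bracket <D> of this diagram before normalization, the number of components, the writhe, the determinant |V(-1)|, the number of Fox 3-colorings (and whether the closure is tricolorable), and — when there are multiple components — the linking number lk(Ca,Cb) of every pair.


V(q) = -q^(3/2) - q^(7/2) + q^(9/2) - q^(11/2)
bracket: A^-13 - A^-9 + A^-5 + A^3, w = +3
2 components, writhe +3, over 11 crossings
lk(C1,C2) = +2
det 4, colorings 3 of 3^11 — not tricolorable
observation: summing lk over 1 pair gives +2


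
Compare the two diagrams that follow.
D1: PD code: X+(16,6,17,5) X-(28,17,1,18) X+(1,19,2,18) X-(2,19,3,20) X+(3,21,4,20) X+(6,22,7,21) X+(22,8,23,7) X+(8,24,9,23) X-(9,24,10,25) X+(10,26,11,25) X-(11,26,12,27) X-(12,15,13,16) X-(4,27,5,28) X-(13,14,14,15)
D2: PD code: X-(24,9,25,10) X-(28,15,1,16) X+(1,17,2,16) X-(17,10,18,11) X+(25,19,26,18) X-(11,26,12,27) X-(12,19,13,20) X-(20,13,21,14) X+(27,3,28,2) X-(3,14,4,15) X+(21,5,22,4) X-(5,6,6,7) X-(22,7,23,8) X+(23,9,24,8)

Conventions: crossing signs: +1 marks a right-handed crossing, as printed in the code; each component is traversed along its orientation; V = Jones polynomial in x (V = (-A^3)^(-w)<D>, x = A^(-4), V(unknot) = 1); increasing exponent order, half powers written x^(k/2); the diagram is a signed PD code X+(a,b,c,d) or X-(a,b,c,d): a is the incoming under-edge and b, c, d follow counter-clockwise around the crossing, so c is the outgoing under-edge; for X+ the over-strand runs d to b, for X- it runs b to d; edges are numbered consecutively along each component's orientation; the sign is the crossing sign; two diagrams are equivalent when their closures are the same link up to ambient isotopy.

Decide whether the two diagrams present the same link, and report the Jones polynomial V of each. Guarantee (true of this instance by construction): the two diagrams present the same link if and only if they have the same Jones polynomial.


equivalent: no
V(D1) = x + x^3 - x^4  (w 0, c 14, <D> = -A^-16 + A^-12 + A^-4)
V(D2) = -x^-6 + x^-5 - x^-4 + 2x^-3 - x^-2 + x^-1  (w -4, c 14, <D> = A^-8 - A^-4 + 2 - A^4 + A^8 - A^12)
why: 2 classes among 2 diagrams; unequal V(x) rules out equality


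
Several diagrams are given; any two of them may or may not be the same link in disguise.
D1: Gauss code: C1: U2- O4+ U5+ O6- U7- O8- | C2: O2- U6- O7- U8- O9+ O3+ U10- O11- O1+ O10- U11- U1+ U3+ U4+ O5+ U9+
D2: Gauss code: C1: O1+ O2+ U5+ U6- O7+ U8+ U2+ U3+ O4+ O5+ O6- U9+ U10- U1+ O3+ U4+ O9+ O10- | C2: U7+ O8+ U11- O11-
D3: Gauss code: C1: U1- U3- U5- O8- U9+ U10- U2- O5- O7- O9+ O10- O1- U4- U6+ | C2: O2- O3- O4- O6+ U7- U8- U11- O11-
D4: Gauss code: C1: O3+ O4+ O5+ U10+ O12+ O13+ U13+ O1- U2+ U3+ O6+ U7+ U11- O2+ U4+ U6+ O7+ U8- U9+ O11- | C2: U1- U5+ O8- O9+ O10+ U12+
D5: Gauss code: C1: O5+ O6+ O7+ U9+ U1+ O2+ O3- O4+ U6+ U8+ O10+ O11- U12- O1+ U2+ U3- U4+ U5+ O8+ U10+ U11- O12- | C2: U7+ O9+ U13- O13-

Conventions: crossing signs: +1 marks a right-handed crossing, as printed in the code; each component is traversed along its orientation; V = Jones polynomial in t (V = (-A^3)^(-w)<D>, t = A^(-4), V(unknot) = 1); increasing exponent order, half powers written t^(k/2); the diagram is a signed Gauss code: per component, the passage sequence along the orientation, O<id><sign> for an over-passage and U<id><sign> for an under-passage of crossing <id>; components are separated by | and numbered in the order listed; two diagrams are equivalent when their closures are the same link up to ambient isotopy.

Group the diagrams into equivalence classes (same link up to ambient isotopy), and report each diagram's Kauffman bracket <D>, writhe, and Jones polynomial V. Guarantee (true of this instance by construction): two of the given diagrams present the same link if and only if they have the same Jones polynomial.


grouping into links: {D1} | {D2, D4, D5} | {D3}
V(D1) = -t^(-9/2) + 2t^(-7/2) - 3t^(-5/2) + 3t^(-3/2) - 4t^(-1/2) + 2t^(1/2) - 2t^(3/2) + t^(5/2)  (w -1, c 11, <D> = -A^-13 + 2A^-9 - 2A^-5 + 4A^-1 - 3A^3 + 3A^7 - 2A^11 + A^15)
V(D2) = -t^(3/2) - 2t^(7/2) + t^(9/2) - t^(11/2) + t^(13/2)  [11 crossings, <D> = -A^-11 + A^-7 - A^-3 + 2A + A^9, w = +5]
V(D3) = -t^(-11/2) + t^(-9/2) - t^(-7/2) - t^(-3/2)  (w -7, c 11, <D> = A^-15 + A^-7 - A^-3 + A)
V(D4) = -t^(3/2) - 2t^(7/2) + t^(9/2) - t^(11/2) + t^(13/2)  (w +7, c 13, <D> = -A^-5 + A^-1 - A^3 + 2A^7 + A^15)
V(D5) = -t^(3/2) - 2t^(7/2) + t^(9/2) - t^(11/2) + t^(13/2)  [13 crossings, <D> = -A^-11 + A^-7 - A^-3 + 2A + A^9, w = +5]
key observation: 3 values of V(t) split the 5 diagrams


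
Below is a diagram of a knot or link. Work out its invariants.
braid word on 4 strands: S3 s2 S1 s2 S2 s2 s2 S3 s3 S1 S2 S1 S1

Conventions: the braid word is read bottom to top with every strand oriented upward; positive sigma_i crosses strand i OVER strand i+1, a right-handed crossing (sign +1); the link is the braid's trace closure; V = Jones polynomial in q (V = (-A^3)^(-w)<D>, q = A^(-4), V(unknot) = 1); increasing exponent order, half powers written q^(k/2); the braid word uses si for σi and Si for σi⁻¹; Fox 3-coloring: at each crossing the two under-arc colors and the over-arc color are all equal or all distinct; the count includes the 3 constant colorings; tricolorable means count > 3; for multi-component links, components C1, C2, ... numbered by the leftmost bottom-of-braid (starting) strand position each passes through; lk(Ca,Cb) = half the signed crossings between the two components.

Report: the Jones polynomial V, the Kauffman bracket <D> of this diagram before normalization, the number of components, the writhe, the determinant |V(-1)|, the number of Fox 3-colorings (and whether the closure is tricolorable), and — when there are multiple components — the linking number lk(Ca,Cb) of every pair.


V = q^-3 + q^-2 + q^-1 + 1
<D> = -A^-9 - A^-5 - A^-1 - A^3 (w = -3)
3 components over 13 crossings, w = -3
lk(C1,C2): 0
lk(C1,C3) = -1
linking number lk(C2,C3) = 0
9 Fox colorings among 3^13, |V(-1)| = 0: tricolorable
why: the word shrinks to σ3⁻¹ σ2 σ1⁻¹ σ2 σ2 σ1⁻¹ σ2⁻¹ σ1⁻¹ σ1⁻¹ after cancelling


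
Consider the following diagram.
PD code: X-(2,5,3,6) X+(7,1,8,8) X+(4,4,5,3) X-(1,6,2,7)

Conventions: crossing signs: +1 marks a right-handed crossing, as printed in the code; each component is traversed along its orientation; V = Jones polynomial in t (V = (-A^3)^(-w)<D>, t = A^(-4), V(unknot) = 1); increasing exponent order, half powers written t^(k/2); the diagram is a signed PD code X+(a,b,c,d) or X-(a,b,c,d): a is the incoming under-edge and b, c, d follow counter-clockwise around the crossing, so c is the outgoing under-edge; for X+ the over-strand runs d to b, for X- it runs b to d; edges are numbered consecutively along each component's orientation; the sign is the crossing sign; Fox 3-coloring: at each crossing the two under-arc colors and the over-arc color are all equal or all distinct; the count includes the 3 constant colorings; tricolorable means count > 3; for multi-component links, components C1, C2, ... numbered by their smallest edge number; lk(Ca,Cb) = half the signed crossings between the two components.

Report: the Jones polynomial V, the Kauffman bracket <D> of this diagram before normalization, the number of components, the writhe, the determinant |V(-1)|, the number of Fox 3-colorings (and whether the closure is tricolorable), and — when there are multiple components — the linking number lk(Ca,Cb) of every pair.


V = 1
<D> = 1 (w = 0)
1 component over 4 crossings, w = 0
3 Fox colorings among 3^4, |V(-1)| = 1: not tricolorable
why: w = 0 (over 4 crossings) is diagram-only; (-A^3)^(0) removes it from V


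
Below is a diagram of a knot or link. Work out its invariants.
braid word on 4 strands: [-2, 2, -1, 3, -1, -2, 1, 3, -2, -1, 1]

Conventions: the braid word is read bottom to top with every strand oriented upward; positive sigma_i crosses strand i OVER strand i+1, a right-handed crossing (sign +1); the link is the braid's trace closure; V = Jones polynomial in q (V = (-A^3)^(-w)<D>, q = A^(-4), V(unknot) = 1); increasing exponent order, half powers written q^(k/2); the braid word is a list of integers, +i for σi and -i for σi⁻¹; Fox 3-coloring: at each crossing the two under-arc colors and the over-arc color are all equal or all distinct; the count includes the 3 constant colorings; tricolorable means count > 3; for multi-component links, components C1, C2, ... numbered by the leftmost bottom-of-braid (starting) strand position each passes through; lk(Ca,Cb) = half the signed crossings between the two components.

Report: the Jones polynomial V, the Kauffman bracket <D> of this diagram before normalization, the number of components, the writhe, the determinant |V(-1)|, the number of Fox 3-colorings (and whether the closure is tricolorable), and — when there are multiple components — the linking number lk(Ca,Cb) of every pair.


V(q) = q^-4 - q^-3 + q^-2 - 2q^-1 + 2 - q + q^2
bracket: -A^-11 + A^-7 - 2A^-3 + 2A - A^5 + A^9 - A^13, w = -1
1 component, writhe -1, over 11 crossings
det 9, colorings 9 of 3^11 — tricolorable
observation: w = -1 (over 11 crossings) is diagram-only; (-A^3)^(1) removes it from V


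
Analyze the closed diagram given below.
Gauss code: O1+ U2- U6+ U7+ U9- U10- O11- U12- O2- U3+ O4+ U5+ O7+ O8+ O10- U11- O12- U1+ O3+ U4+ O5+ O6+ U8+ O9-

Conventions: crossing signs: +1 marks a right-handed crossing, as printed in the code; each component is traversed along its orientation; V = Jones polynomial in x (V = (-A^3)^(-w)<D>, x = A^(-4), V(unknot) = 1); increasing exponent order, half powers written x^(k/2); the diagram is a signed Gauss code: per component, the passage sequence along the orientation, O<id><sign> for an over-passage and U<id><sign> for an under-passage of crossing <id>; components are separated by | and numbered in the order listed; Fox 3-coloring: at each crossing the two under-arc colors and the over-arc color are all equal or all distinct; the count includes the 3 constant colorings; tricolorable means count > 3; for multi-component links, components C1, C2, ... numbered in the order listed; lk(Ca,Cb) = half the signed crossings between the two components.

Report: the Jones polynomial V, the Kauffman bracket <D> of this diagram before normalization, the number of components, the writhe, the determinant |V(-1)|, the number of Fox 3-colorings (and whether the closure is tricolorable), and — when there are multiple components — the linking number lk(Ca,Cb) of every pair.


Jones polynomial: V(x) = -x^-2 + 2x^-1 - 2 + 4x - 4x^2 + 4x^3 - 3x^4 + 2x^5 - x^6
<D> = -A^-18 + 2A^-14 - 3A^-10 + 4A^-6 - 4A^-2 + 4A^2 - 2A^6 + 2A^10 - A^14; writhe +2
components 1, writhe +2 (12 crossings)
3-colorings: 3 of 3^12, det 23 — not tricolorable
note: w = +2 (over 12 crossings) is diagram-only; (-A^3)^(-2) removes it from V


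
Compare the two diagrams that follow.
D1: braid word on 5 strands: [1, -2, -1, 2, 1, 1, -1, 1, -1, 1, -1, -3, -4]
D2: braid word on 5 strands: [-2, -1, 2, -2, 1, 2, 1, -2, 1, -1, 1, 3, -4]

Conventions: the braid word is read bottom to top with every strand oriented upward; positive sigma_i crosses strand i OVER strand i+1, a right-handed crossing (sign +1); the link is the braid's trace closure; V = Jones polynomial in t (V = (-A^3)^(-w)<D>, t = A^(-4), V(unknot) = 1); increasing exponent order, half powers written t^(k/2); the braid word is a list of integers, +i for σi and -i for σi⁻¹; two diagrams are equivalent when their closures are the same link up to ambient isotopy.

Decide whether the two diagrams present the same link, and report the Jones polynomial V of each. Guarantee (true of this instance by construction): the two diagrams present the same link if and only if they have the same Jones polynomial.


same link: yes
V(D1) = -t^(1/2) - t^(5/2)  [13 crossings, <D> = A^-13 + A^-5, w = -1]
V(D2) = -t^(1/2) - t^(5/2)  (w +1, c 13, <D> = A^-7 + A)
note: all 2 diagrams share one V(t), hence one class


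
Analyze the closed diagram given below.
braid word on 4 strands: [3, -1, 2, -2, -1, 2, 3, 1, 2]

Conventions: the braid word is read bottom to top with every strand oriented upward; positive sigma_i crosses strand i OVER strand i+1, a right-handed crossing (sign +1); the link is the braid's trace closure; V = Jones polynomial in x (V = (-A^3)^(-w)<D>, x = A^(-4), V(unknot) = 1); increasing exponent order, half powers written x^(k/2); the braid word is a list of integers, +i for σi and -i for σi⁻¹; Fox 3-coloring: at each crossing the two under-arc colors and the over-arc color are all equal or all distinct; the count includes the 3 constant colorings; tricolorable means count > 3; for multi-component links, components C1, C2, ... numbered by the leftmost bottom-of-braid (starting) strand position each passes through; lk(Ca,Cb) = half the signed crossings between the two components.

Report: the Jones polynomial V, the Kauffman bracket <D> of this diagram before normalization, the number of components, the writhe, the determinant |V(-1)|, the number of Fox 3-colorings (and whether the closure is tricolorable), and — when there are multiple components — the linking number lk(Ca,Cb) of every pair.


Jones polynomial: V(x) = 1
<D> = -A^9; writhe +3
components 1, writhe +3 (9 crossings)
3-colorings: 3 of 3^9, det 1 — not tricolorable
note: det 1 = |V(-1)|; not divisible by 3, so not tricolorable


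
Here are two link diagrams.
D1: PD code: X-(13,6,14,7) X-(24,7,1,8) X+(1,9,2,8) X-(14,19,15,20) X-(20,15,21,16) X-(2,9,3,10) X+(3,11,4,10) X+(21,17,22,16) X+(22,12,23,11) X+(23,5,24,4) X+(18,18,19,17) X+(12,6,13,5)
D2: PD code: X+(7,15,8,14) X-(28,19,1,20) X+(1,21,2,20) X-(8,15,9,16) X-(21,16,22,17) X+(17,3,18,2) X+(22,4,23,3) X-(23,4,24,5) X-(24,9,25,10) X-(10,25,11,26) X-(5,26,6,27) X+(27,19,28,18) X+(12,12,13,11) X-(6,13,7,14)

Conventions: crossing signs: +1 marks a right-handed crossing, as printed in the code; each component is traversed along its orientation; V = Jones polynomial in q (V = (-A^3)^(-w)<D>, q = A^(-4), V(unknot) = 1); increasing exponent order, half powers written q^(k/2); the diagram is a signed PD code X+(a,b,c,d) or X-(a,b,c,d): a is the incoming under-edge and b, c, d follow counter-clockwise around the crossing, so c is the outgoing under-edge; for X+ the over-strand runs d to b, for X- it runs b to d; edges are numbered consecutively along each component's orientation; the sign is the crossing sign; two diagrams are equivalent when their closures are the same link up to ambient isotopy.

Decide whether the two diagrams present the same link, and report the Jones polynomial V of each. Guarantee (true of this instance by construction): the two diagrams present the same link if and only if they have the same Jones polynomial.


same link: no
V(D1) = 1  [12 crossings, <D> = A^6, w = +2]
D2 (bracket A^-10 - A^-6 + 2A^-2 - 2A^2 + 2A^6 - 2A^10 + A^14; 14 crossings at w = -2): V = q^-5 - 2q^-4 + 2q^-3 - 2q^-2 + 2q^-1 - 1 + q
note: 2 classes among 2 diagrams; unequal V(q) rules out equality


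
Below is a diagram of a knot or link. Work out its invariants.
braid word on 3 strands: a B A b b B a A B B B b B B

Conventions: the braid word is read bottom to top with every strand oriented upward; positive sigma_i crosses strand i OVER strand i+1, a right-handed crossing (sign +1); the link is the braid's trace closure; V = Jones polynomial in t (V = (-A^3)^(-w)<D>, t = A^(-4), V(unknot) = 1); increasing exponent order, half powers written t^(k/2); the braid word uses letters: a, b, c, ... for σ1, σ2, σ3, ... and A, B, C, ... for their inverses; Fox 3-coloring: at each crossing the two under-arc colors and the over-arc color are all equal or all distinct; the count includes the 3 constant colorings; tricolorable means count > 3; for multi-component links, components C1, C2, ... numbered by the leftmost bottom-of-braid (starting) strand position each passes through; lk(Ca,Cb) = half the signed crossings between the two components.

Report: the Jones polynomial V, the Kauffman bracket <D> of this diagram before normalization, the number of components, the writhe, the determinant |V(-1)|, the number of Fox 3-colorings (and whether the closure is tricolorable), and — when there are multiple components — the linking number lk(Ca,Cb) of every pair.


V(t) = -t^-4 + t^-3 + t^-1
bracket: A^-8 + 1 - A^4, w = -4
1 component, writhe -4, over 14 crossings
det 3, colorings 9 of 3^14 — tricolorable
observation: w = -4 shifts under R1 moves; the (-A^3)^(4) factor cancels that in V


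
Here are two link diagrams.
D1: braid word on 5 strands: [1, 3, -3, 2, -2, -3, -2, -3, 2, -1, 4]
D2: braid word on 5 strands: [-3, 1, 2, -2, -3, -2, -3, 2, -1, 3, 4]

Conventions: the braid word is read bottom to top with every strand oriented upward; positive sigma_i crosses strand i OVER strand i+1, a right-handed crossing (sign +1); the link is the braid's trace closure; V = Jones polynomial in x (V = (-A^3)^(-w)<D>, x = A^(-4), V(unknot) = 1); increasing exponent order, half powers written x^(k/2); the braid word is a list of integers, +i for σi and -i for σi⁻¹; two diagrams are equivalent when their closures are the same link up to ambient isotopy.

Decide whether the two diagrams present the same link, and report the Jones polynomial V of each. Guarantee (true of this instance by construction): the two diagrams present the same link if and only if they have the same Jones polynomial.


equivalent: yes
D1 (bracket A^-5 + A^-1; 11 crossings at w = -1): V = -x^(-1/2) - x^(1/2)
V(D2) = -x^(-1/2) - x^(1/2)  (w -1, c 11, <D> = A^-5 + A^-1)
key observation: Markov moves rewrite D1 (11 crossings) into D2 (11)


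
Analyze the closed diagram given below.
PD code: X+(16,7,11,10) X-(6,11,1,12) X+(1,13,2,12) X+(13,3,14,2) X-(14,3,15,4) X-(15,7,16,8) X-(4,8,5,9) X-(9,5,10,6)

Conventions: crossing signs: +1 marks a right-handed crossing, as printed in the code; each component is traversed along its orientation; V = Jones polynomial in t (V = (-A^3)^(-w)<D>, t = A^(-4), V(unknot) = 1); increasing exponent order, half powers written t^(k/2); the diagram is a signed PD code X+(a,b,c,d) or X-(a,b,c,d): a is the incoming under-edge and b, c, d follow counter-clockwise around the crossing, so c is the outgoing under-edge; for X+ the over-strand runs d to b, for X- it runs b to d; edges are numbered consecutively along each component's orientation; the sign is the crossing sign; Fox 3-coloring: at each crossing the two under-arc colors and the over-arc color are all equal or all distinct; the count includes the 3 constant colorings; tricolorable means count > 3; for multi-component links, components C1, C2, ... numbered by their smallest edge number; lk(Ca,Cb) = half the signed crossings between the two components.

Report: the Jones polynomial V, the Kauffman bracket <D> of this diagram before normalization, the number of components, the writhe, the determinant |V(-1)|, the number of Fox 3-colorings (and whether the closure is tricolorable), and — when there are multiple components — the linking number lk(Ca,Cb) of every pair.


V(t) = t^-3 + t^-2 + t^-1 + 1
bracket: A^-6 + A^-2 + A^2 + A^6, w = -2
3 components, writhe -2, over 8 crossings
lk(C1,C2) = -1
linking number lk(C1,C3) = 0
lk(C2,C3): 0
det 0, colorings 9 of 3^8 — tricolorable
observation: w = -2 shifts under R1 moves; the (-A^3)^(2) factor cancels that in V


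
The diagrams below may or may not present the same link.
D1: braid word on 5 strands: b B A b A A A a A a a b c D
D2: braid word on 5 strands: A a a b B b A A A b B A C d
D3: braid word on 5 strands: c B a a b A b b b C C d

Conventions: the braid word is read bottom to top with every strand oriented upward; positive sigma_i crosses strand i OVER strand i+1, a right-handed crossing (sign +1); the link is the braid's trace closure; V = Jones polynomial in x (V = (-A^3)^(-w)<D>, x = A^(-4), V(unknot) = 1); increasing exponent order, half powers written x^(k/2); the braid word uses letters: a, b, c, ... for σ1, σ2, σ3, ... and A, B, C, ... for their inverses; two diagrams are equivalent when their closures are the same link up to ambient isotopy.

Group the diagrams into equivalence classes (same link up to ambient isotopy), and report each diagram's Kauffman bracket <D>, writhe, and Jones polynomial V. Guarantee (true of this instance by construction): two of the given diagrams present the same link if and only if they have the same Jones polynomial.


equivalence classes: {D1} | {D2} | {D3}
D1 (bracket A^-8 - A^-4 + 1 - A^4 + A^8; 14 crossings at w = 0): V = x^-2 - x^-1 + 1 - x + x^2
V(D2) = -x^-4 + x^-3 + x^-1  [14 crossings, <D> = A^-2 + A^6 - A^10, w = -2]
D3 (bracket -A^-12 + A^-8 - A^-4 + 2 - A^4 + A^8; 12 crossings at w = +4): V = x - x^2 + 2x^3 - x^4 + x^5 - x^6
key observation: 3 classes among 3 diagrams; unequal V(x) rules out equality


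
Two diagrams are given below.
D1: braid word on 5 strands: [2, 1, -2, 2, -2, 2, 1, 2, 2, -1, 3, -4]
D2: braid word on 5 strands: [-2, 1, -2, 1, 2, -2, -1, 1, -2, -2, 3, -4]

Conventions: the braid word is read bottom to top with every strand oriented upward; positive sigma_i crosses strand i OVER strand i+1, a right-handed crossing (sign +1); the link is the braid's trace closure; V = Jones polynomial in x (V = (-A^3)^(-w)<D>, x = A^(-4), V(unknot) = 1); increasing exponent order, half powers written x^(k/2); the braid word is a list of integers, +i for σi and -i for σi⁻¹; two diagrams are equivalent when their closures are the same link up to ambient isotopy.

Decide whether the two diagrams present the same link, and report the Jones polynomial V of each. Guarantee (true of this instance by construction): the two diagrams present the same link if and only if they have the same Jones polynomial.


same link: no
V(D1) = x - x^2 + 2x^3 - x^4 + x^5 - x^6  [12 crossings, <D> = -A^-12 + A^-8 - A^-4 + 2 - A^4 + A^8, w = +4]
V(D2) = x^-5 - 2x^-4 + 2x^-3 - 2x^-2 + 2x^-1 - 1 + x  (w -2, c 12, <D> = A^-10 - A^-6 + 2A^-2 - 2A^2 + 2A^6 - 2A^10 + A^14)
note: V(x) takes 2 values over 2 diagrams, fixing the grouping


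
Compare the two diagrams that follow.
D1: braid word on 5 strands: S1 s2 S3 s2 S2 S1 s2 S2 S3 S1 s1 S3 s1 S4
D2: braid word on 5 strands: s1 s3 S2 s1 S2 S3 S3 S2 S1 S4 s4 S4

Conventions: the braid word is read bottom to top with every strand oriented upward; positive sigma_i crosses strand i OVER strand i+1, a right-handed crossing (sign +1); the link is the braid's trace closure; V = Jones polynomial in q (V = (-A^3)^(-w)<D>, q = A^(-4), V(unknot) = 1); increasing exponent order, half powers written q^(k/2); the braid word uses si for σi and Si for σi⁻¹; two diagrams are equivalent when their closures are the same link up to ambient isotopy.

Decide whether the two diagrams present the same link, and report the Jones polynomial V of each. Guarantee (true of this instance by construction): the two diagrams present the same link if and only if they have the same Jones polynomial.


same link: no
V(D1) = -q^-4 + q^-3 + q^-1  [14 crossings, <D> = A^-8 + 1 - A^4, w = -4]
D2 (bracket A^-8 - A^-4 + 2 - A^4 + A^8 - A^12; 12 crossings at w = -4): V = -q^-6 + q^-5 - q^-4 + 2q^-3 - q^-2 + q^-1
note: 2 values of V(q) split the 2 diagrams


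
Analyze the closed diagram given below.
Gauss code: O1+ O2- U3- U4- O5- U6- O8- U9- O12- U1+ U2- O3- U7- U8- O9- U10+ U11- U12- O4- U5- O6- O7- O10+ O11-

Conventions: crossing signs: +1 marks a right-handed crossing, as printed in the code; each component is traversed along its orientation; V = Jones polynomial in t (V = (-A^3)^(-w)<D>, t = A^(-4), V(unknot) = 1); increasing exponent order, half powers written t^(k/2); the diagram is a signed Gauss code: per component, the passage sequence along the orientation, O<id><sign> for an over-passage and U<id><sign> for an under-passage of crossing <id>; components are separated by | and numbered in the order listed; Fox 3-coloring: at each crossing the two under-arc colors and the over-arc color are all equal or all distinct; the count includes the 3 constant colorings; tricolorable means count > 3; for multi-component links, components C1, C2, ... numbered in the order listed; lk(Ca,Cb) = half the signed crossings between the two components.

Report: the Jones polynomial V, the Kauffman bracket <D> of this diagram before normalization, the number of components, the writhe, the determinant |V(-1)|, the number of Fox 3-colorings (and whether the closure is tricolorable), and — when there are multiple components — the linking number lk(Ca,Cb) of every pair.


V = -t^-8 + t^-5 + t^-3
<D> = A^-12 + A^-4 - A^8 (w = -8)
1 component over 12 crossings, w = -8
9 Fox colorings among 3^12, |V(-1)| = 3: tricolorable
why: w = -8 shifts under R1 moves; the (-A^3)^(8) factor cancels that in V


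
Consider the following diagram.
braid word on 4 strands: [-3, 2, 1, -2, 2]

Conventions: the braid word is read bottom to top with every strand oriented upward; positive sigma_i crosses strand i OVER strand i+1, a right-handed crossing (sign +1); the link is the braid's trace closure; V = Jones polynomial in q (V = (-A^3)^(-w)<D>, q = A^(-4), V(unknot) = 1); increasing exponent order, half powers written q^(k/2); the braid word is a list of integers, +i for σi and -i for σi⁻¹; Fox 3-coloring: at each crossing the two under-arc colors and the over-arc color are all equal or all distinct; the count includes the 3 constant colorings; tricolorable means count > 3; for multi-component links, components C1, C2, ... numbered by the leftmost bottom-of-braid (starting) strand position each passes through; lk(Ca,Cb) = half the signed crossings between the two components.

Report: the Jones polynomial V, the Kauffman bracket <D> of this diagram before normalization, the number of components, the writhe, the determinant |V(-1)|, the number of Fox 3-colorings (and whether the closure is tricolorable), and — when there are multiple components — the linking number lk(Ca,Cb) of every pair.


Jones polynomial: V(q) = 1
<D> = -A^3; writhe +1
components 1, writhe +1 (5 crossings)
3-colorings: 3 of 3^5, det 1 — not tricolorable
note: the word shrinks to σ3⁻¹ σ2 σ1 after cancelling


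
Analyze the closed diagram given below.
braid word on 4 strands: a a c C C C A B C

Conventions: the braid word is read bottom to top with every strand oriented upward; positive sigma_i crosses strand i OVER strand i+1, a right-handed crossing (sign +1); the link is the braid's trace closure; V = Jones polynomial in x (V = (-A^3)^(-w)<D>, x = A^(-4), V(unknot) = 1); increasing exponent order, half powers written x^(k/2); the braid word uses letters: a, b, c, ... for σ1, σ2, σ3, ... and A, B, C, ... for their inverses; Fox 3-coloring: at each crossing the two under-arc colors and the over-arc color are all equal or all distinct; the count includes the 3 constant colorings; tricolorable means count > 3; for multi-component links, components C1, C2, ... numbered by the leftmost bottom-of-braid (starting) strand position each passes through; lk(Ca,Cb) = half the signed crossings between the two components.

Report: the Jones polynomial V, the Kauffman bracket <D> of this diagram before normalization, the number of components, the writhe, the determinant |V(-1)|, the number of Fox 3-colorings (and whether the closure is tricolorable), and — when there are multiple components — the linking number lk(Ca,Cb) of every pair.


Jones polynomial: V(x) = -x^-4 + x^-3 + x^-1
<D> = -A^-5 - A^3 + A^7; writhe -3
components 1, writhe -3 (9 crossings)
3-colorings: 9 of 3^9, det 3 — tricolorable
note: w = -3 (over 9 crossings) is diagram-only; (-A^3)^(3) removes it from V


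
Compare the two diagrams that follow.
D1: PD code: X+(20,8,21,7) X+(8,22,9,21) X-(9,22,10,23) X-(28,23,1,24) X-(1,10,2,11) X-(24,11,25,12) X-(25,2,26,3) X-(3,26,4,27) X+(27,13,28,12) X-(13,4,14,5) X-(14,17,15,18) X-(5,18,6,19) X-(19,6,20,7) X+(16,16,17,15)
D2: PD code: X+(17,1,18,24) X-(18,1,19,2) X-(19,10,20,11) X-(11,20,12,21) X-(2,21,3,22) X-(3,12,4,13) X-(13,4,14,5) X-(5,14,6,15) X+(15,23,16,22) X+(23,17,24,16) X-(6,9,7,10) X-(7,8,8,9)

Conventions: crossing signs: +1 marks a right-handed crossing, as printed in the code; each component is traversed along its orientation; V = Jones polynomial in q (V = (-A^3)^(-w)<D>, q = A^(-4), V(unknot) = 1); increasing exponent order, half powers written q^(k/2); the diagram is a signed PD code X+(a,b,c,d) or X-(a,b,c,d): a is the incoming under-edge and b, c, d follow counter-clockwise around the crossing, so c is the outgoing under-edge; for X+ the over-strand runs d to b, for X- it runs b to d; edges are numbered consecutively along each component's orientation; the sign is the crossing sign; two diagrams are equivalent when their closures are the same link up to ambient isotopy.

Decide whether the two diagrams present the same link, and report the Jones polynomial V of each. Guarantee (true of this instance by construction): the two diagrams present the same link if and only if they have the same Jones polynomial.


same link: no
V(D1) = q^-8 - 2q^-7 + q^-6 - 2q^-5 + 2q^-4 + q^-2  [14 crossings, <D> = A^-10 + 2A^-2 - 2A^2 + A^6 - 2A^10 + A^14, w = -6]
V(D2) = -q^-6 + q^-5 - q^-4 + 2q^-3 - q^-2 + q^-1  (w -6, c 12, <D> = A^-14 - A^-10 + 2A^-6 - A^-2 + A^2 - A^6)
note: 2 classes among 2 diagrams; unequal V(q) rules out equality


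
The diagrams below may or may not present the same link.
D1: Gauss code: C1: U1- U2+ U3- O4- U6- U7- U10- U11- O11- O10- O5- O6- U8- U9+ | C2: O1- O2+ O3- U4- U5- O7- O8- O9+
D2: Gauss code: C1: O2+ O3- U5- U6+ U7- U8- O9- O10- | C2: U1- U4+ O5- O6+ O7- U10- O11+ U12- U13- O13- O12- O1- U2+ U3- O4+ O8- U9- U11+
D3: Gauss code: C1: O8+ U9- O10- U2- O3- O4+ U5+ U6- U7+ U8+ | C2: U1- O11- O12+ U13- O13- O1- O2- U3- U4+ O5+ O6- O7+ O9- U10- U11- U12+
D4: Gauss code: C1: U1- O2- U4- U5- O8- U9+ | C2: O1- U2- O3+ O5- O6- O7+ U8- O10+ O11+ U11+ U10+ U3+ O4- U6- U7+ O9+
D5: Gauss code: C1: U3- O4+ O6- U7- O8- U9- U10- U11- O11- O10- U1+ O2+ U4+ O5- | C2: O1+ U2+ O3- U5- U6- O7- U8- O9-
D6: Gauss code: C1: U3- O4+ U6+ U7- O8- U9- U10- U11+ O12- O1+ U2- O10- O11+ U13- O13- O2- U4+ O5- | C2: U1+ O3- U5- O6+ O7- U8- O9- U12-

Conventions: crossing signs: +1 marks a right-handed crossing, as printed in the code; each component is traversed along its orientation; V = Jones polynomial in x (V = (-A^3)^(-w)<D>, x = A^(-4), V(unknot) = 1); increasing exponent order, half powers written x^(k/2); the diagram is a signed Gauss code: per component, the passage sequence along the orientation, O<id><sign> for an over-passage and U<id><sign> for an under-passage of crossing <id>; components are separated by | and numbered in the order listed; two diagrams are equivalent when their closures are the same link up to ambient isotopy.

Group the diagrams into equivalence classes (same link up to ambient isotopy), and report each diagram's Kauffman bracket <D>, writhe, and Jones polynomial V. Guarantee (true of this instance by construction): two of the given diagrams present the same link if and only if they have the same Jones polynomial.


grouping into links: {D1} | {D2, D4, D5, D6} | {D3}
V(D1) = -x^(-11/2) + x^(-9/2) - x^(-7/2) - x^(-3/2)  (w -7, c 11, <D> = A^-15 + A^-7 - A^-3 + A)
V(D2) = -x^(-9/2) - x^(-5/2) + x^(-3/2) - x^(-1/2)  [13 crossings, <D> = A^-13 - A^-9 + A^-5 + A^3, w = -5]
V(D3) = -x^(-5/2) - x^(-1/2)  [13 crossings, <D> = A^-7 + A, w = -3]
V(D4) = -x^(-9/2) - x^(-5/2) + x^(-3/2) - x^(-1/2)  [11 crossings, <D> = A^-1 - A^3 + A^7 + A^15, w = -1]
D5 (bracket A^-13 - A^-9 + A^-5 + A^3; 11 crossings at w = -5): V = -x^(-9/2) - x^(-5/2) + x^(-3/2) - x^(-1/2)
V(D6) = -x^(-9/2) - x^(-5/2) + x^(-3/2) - x^(-1/2)  (w -5, c 13, <D> = A^-13 - A^-9 + A^-5 + A^3)
key observation: comparing 6 Jones polynomials yields 3 groups


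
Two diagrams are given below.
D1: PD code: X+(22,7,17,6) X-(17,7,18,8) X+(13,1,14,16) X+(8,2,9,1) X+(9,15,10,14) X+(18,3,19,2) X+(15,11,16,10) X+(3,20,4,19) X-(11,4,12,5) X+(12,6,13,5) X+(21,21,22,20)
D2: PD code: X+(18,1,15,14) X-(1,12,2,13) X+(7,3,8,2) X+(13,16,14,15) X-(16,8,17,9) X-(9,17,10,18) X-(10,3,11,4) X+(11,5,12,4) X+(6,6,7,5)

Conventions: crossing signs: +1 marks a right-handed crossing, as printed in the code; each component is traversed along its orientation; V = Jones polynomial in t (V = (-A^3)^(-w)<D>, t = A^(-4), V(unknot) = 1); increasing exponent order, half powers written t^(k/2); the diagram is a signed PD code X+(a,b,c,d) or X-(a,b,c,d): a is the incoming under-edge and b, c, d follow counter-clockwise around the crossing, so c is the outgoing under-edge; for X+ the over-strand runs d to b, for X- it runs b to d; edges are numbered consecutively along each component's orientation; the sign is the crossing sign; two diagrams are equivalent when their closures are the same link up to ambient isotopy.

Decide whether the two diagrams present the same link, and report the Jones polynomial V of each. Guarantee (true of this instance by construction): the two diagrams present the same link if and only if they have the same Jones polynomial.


equivalent: no
V(D1) = -t^(3/2) - 2t^(7/2) + t^(9/2) - t^(11/2) + t^(13/2)  (w +7, c 11, <D> = -A^-5 + A^-1 - A^3 + 2A^7 + A^15)
V(D2) = t^(-7/2) - 2t^(-5/2) + t^(-3/2) - 2t^(-1/2) + t^(1/2) - t^(3/2)  [9 crossings, <D> = A^-3 - A + 2A^5 - A^9 + 2A^13 - A^17, w = +1]
key observation: comparing 2 Jones polynomials yields 2 groups


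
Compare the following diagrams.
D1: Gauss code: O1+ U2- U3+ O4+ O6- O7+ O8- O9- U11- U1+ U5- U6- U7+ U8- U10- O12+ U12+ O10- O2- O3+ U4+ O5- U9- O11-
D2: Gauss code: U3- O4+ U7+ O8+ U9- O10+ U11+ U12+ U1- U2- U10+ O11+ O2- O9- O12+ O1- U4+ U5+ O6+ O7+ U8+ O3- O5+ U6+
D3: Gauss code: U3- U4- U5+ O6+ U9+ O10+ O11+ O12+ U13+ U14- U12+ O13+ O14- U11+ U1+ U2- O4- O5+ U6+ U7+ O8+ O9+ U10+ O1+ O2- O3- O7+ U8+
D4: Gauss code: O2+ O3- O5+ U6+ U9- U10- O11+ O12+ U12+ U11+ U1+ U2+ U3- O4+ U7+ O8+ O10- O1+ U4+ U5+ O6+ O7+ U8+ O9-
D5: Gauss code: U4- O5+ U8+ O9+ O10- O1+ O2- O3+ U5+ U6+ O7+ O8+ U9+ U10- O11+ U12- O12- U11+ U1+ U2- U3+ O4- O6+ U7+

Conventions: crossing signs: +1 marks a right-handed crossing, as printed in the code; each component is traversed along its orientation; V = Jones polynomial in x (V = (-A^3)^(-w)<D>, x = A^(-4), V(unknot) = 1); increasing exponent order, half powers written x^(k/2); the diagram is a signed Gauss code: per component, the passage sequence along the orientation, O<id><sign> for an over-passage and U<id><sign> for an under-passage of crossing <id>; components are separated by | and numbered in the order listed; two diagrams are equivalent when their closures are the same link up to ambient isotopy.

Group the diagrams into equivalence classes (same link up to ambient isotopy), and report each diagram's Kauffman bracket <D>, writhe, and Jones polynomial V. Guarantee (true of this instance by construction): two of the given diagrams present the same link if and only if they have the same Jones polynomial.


classes: {D1} | {D2, D3, D4, D5}
V(D1) = 1  [12 crossings, <D> = A^-6, w = -2]
V(D2) = x - x^2 + 2x^3 - x^4 + x^5 - x^6  (w +4, c 12, <D> = -A^-12 + A^-8 - A^-4 + 2 - A^4 + A^8)
V(D3) = x - x^2 + 2x^3 - x^4 + x^5 - x^6  (w +6, c 14, <D> = -A^-6 + A^-2 - A^2 + 2A^6 - A^10 + A^14)
V(D4) = x - x^2 + 2x^3 - x^4 + x^5 - x^6  (w +6, c 12, <D> = -A^-6 + A^-2 - A^2 + 2A^6 - A^10 + A^14)
D5 (bracket -A^-12 + A^-8 - A^-4 + 2 - A^4 + A^8; 12 crossings at w = +4): V = x - x^2 + 2x^3 - x^4 + x^5 - x^6
note: 2 classes among 5 diagrams; unequal V(x) rules out equality


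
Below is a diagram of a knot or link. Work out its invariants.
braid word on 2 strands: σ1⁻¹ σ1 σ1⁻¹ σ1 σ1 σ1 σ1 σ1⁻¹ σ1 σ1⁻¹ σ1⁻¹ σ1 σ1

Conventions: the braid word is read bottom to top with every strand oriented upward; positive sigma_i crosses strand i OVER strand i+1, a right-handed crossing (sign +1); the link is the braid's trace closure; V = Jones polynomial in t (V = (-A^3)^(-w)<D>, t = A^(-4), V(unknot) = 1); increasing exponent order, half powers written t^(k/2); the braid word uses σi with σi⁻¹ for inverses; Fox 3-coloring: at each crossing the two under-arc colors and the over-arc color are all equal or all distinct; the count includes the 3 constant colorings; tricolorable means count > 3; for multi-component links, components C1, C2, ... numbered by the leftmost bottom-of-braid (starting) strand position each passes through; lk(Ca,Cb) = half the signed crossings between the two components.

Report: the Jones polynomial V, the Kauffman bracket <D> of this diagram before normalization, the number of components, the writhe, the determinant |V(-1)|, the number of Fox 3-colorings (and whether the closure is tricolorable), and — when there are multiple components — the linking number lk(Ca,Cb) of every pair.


V(t) = t + t^3 - t^4
bracket: A^-7 - A^-3 - A^5, w = +3
1 component, writhe +3, over 13 crossings
det 3, colorings 9 of 3^13 — tricolorable
observation: one generator, power 3: the (2,3) torus pattern


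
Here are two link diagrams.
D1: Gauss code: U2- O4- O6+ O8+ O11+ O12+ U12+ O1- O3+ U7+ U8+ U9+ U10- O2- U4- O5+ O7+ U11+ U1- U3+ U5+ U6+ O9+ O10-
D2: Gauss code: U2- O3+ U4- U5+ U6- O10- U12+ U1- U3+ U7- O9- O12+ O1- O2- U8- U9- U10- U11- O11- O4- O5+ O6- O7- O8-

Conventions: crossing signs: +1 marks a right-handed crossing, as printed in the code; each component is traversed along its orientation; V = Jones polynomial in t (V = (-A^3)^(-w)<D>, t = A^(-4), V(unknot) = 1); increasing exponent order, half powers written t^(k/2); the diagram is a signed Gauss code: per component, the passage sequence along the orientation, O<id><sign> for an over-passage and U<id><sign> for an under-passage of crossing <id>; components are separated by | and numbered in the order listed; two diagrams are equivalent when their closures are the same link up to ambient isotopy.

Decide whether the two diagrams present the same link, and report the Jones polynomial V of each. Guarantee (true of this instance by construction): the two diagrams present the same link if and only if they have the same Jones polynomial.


same link: no
V(D1) = 1  [12 crossings, <D> = A^12, w = +4]
D2 (bracket A^-14 - A^-10 + 2A^-6 - A^-2 + A^2 - A^6; 12 crossings at w = -6): V = -t^-6 + t^-5 - t^-4 + 2t^-3 - t^-2 + t^-1
note: V(t) takes 2 values over 2 diagrams, fixing the grouping


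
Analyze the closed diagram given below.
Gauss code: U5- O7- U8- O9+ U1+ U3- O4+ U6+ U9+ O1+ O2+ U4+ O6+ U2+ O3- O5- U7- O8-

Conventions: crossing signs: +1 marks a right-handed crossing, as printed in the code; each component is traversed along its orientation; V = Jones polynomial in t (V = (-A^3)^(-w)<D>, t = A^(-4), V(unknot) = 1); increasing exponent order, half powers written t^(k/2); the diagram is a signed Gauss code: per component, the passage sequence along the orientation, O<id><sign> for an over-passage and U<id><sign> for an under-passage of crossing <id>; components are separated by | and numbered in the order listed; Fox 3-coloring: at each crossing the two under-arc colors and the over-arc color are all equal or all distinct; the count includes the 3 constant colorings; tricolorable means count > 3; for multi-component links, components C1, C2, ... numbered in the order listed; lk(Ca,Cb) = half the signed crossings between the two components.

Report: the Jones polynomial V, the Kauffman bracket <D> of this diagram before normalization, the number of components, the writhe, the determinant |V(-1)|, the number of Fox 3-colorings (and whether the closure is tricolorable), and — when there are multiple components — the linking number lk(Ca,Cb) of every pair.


V(t) = -t^-3 + 2t^-2 - 3t^-1 + 4 - 3t + 4t^2 - 2t^3 + t^4 - t^5
bracket: A^-17 - A^-13 + 2A^-9 - 4A^-5 + 3A^-1 - 4A^3 + 3A^7 - 2A^11 + A^15, w = +1
1 component, writhe +1, over 9 crossings
det 21, colorings 9 of 3^9 — tricolorable
observation: V spans 8 powers of t: at least 8 crossings in any diagram
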